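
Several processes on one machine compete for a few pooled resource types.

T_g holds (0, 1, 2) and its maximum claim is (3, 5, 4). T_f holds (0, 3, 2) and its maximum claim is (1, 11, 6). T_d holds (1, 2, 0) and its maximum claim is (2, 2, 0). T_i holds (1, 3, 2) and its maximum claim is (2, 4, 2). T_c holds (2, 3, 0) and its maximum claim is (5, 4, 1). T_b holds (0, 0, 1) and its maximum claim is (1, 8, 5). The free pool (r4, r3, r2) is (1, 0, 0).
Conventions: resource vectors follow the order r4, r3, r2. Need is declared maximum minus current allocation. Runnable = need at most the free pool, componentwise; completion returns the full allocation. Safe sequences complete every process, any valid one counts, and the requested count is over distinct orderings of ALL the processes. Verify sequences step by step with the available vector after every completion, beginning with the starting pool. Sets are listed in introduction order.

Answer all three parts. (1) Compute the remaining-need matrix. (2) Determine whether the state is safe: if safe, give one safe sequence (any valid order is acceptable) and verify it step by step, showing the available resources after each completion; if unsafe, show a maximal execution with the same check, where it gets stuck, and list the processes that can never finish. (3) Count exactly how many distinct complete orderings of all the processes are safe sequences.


(1) Need matrix, components ordered r4, r3, r2:
  T_g: (3, 4, 2)
  T_f: (1, 8, 4)
  T_d: (1, 0, 0)
  T_i: (1, 1, 0)
  T_c: (3, 1, 1)
  T_b: (1, 8, 4)
(2) SAFE, for example via the order T_d, T_i, T_c, T_g, T_f, T_b.
Key observation: T_d marks the first exact bind of the order: its need (1, 0, 0) fits the free (1, 0, 0) with zero slack on a requested resource.
Walking it through:
  pool = (1, 0, 0)
  T_d: need (1, 0, 0) fits (1, 0, 0); releases (1, 2, 0), pool now (2, 2, 0)
  T_i: need (1, 1, 0) fits (2, 2, 0); releases (1, 3, 2), pool now (3, 5, 2)
  T_c: need (3, 1, 1) fits (3, 5, 2); releases (2, 3, 0), pool now (5, 8, 2)
  T_g: need (3, 4, 2) fits (5, 8, 2); releases (0, 1, 2), pool now (5, 9, 4)
  T_f: need (1, 8, 4) fits (5, 9, 4); releases (0, 3, 2), pool now (5, 12, 6)
  T_b: need (1, 8, 4) fits (5, 12, 6); releases (0, 0, 1), pool now (5, 12, 7)
(3) Exactly 4 of the possible complete orderings are safe sequences.


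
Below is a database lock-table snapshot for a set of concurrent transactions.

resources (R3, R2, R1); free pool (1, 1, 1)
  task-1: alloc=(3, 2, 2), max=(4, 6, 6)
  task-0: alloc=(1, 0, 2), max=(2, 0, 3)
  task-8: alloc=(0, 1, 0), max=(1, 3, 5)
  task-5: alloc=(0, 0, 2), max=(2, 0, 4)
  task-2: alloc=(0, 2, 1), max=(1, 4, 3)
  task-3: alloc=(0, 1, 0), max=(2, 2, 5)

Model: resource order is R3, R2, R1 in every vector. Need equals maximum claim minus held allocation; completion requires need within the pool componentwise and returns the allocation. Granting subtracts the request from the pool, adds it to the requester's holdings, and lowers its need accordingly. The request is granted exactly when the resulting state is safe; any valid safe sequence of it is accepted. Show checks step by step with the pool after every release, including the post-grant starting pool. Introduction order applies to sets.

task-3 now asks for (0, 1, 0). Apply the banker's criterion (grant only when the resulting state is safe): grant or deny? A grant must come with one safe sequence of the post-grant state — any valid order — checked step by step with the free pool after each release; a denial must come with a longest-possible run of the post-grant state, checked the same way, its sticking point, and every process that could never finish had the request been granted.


GRANT — the state after the grant stays safe, e.g. via task-0, task-5, task-3, task-2, task-1, task-8.
Key observation: (1, 0, 1) free after granting still covers task-0 first, and each release covers the next.
Step-by-step check of the post-grant state:
  pool = (1, 0, 1)
  task-0 needs (1, 0, 1) <= (1, 0, 1) -> finishes; pool += (1, 0, 2) = (2, 0, 3)
  task-5 needs (2, 0, 2) <= (2, 0, 3) -> finishes; pool += (0, 0, 2) = (2, 0, 5)
  task-3 needs (2, 0, 5) <= (2, 0, 5) -> finishes; pool += (0, 2, 0) = (2, 2, 5)
  task-2 needs (1, 2, 2) <= (2, 2, 5) -> finishes; pool += (0, 2, 1) = (2, 4, 6)
  task-1 needs (1, 4, 4) <= (2, 4, 6) -> finishes; pool += (3, 2, 2) = (5, 6, 8)
  task-8 needs (1, 2, 5) <= (5, 6, 8) -> finishes; pool += (0, 1, 0) = (5, 7, 8)


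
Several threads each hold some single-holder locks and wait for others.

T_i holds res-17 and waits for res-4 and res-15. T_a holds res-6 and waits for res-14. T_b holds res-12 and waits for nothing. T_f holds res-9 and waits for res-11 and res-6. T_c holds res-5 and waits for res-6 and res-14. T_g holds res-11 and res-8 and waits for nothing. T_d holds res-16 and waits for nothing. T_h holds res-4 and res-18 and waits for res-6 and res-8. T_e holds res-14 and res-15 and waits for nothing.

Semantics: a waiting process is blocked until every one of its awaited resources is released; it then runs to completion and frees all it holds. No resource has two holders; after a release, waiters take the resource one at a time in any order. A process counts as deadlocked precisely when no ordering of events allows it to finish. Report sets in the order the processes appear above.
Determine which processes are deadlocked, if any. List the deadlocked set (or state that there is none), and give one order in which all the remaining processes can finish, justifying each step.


Nothing here is deadlocked.
Key observation: although several processes wait, no cycle exists — each chain bottoms out at a free runner.
The rest can finish in the order T_e, T_a, T_b, T_c, T_d, T_g, T_f, T_h, T_i.
Step-by-step check:
  run T_e (it waits on nothing); releases res-14 and res-15
  run T_a (all its waits — res-14 — are resolved); releases res-6
  run T_b (it waits on nothing); releases res-12
  run T_c (all its waits — res-6 and res-14 — are resolved); releases res-5
  run T_d (it waits on nothing); releases res-16
  run T_g (it waits on nothing); releases res-11 and res-8
  run T_f (all its waits — res-11 and res-6 — are resolved); releases res-9
  run T_h (all its waits — res-6 and res-8 — are resolved); releases res-4 and res-18
  run T_i (all its waits — res-4 and res-15 — are resolved); releases res-17


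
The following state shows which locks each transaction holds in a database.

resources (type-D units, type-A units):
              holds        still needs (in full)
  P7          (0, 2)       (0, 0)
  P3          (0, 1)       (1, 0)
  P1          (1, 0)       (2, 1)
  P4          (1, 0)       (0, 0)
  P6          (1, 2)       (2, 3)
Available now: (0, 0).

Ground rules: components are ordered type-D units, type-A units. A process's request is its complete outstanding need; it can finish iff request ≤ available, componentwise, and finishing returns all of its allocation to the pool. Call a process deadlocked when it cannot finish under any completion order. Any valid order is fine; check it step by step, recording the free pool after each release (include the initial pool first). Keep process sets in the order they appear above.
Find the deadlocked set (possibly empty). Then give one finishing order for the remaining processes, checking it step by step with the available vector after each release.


Deadlocked: P1 and P6.
Key observation: even finishing P7, P4, P3 leaves just (1, 3) free — too little type-D units for any of the remaining processes.
A valid finishing order for the others: P7, P4, P3. Step-by-step check:
  pool = (0, 0)
  P7 needs (0, 0) <= (0, 0) -> finishes; pool += (0, 2) = (0, 2)
  P4 needs (0, 0) <= (0, 2) -> finishes; pool += (1, 0) = (1, 2)
  P3 needs (1, 0) <= (1, 2) -> finishes; pool += (0, 1) = (1, 3)
The blocked processes can never fit:
  P1 still needs (2, 1) but only (1, 3) is free — short on type-D units
  P6 still needs (2, 3) but only (1, 3) is free — short on type-D units


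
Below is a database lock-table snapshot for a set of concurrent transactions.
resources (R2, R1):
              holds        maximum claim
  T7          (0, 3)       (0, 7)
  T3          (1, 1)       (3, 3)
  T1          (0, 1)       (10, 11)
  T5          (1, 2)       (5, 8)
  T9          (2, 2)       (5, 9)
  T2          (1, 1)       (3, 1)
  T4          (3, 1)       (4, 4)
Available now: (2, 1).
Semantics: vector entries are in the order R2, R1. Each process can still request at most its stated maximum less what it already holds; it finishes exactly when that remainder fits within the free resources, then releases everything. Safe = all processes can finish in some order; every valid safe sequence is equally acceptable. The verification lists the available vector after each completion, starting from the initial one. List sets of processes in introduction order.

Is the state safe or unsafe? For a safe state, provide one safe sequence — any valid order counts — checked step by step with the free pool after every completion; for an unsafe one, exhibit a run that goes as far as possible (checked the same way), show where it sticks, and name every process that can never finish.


The state is SAFE; one workable sequence: T2, T3, T4, T7, T5, T9, T1.
Key observation: T2 is the earliest step where a requested resource binds exactly: need (2, 0), pool (2, 1) at its turn.
Verifying each step:
  pool = (2, 1)
  run T2 (needs (2, 0), free (2, 1)); after release of (1, 1) the pool is (3, 2)
  run T3 (needs (2, 2), free (3, 2)); after release of (1, 1) the pool is (4, 3)
  run T4 (needs (1, 3), free (4, 3)); after release of (3, 1) the pool is (7, 4)
  run T7 (needs (0, 4), free (7, 4)); after release of (0, 3) the pool is (7, 7)
  run T5 (needs (4, 6), free (7, 7)); after release of (1, 2) the pool is (8, 9)
  run T9 (needs (3, 7), free (8, 9)); after release of (2, 2) the pool is (10, 11)
  run T1 (needs (10, 10), free (10, 11)); after release of (0, 1) the pool is (10, 12)


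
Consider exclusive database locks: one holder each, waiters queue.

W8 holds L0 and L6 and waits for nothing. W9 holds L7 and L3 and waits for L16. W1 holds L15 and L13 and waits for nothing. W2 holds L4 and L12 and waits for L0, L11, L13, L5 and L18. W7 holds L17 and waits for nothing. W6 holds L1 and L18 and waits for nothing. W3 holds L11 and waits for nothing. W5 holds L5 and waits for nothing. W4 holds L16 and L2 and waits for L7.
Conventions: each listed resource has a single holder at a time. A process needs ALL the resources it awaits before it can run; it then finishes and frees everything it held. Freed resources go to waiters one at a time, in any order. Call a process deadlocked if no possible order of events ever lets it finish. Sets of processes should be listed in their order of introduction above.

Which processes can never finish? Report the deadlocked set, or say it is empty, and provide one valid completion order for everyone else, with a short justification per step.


Deadlocked: W9 and W4.
Key observation: the loop W9 -> W4 -> W9 blocks itself forever; no other process is dragged down with it.
A valid finishing order for the others: W5, W6, W7, W8, W1, W3, W2.
Check, step by step:
  run W5 (it waits on nothing); releases L5
  run W6 (it waits on nothing); releases L1 and L18
  run W7 (it waits on nothing); releases L17
  run W8 (it waits on nothing); releases L0 and L6
  run W1 (it waits on nothing); releases L15 and L13
  run W3 (it waits on nothing); releases L11
  run W2 (all its waits — L0, L11, L13, L5 and L18 — are resolved); releases L4 and L12


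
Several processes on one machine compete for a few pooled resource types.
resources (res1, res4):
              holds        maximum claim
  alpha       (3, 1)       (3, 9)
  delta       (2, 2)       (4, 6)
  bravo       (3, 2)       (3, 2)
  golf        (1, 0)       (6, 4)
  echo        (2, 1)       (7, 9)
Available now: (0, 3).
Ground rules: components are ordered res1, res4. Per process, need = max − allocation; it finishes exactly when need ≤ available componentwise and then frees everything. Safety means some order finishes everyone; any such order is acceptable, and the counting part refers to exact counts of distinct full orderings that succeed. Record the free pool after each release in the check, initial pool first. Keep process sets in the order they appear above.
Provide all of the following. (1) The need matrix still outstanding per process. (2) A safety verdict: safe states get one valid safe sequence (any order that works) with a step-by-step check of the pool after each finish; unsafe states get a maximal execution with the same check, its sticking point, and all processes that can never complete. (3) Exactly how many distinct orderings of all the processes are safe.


(1) Need matrix, components ordered res1, res4:
  alpha: (0, 8)
  delta: (2, 4)
  bravo: (0, 0)
  golf: (5, 4)
  echo: (5, 8)
(2) The state is UNSAFE.
Key observation: bravo, delta, golf can finish, but then (6, 7) is all there is, and the blocked group's res4 demands exceed it.
A maximal execution: bravo, delta, golf — then nothing else fits. Verifying each step:
  pool = (0, 3)
  bravo needs (0, 0) <= (0, 3) -> finishes; pool += (3, 2) = (3, 5)
  delta needs (2, 4) <= (3, 5) -> finishes; pool += (2, 2) = (5, 7)
  golf needs (5, 4) <= (5, 7) -> finishes; pool += (1, 0) = (6, 7)
  alpha cannot run: need (0, 8) vs free (6, 7) (insufficient res4)
  echo cannot run: need (5, 8) vs free (6, 7) (insufficient res4)
Never able to finish: alpha and echo.
(3) Exactly 0 of the possible complete orderings are safe sequences.


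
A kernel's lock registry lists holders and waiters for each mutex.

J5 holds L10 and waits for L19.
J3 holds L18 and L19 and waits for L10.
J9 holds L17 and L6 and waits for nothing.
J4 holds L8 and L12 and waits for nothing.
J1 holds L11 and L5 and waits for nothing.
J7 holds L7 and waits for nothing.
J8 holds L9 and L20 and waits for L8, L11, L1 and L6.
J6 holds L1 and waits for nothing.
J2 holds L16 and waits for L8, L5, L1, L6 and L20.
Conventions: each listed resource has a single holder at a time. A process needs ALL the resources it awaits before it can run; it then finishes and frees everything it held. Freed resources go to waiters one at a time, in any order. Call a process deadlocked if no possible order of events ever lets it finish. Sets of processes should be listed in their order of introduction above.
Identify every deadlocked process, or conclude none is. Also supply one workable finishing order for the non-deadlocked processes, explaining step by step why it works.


The deadlocked set is J5 and J3.
Key observation: the cycle J5 -> J3 -> J5 can never break — each member waits on the next; no other process is dragged down with it.
The rest can finish in the order J9, J6, J1, J7, J4, J8, J2.
Verifying each step:
  J9 waits on nothing -> runs at once and releases L17 and L6
  J6 waits on nothing -> runs at once and releases L1
  J1 waits on nothing -> runs at once and releases L11 and L5
  J7 waits on nothing -> runs at once and releases L7
  J4 waits on nothing -> runs at once and releases L8 and L12
  run J8 (all its waits — L8, L11, L1 and L6 — are resolved); releases L9 and L20
  run J2 (all its waits — L8, L5, L1, L6 and L20 — are resolved); releases L16


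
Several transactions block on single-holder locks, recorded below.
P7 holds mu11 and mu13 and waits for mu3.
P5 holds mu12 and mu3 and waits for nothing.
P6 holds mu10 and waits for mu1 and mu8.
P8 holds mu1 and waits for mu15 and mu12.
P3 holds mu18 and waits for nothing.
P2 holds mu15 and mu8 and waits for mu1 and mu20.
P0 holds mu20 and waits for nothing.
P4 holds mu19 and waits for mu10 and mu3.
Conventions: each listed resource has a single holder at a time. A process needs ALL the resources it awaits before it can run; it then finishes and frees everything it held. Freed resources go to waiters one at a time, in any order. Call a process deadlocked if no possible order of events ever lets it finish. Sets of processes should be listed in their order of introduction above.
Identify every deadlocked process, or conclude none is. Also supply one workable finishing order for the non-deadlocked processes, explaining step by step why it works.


The deadlocked set is P6, P8, P2 and P4.
Key observation: along P8 -> P2 -> P8, each member waits on what the next one holds — a deadlock; P6 and P4 wait into the deadlock from upstream.
A valid finishing order for the others: P0, P3, P5, P7.
Verifying each step:
  P0 waits on nothing -> runs at once and releases mu20
  P3 waits on nothing -> runs at once and releases mu18
  P5 waits on nothing -> runs at once and releases mu12 and mu3
  P7 waits on mu3 — all released -> runs and releases mu11 and mu13


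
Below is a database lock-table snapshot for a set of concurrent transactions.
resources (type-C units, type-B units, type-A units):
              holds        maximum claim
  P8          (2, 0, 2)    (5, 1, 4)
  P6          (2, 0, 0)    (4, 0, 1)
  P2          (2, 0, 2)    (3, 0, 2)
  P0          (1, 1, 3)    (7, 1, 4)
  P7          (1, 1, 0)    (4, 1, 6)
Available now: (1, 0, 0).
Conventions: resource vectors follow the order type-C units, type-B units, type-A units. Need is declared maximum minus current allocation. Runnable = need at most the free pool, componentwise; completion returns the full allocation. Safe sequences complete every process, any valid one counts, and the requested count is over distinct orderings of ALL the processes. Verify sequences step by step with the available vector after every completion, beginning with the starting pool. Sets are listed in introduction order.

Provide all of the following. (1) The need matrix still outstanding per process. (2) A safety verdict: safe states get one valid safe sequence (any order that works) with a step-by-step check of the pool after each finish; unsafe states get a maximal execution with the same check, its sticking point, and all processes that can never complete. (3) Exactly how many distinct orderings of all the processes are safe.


(1) Outstanding need per process (order type-C units, type-B units, type-A units):
  P8: (3, 1, 2)
  P6: (2, 0, 1)
  P2: (1, 0, 0)
  P0: (6, 0, 1)
  P7: (3, 0, 6)
(2) The state is UNSAFE.
Key observation: after P2, P6 the pool peaks at (5, 0, 2), and each blocked process is short somewhere: P8 on type-B units; P0 on type-C units; P7 on type-A units.
The run P2, P6 cannot be extended any further. Verifying each step:
  pool = (1, 0, 0)
  P2: need (1, 0, 0) fits (1, 0, 0); releases (2, 0, 2), pool now (3, 0, 2)
  P6: need (2, 0, 1) fits (3, 0, 2); releases (2, 0, 0), pool now (5, 0, 2)
  P8 still needs (3, 1, 2) but only (5, 0, 2) is free — short on type-B units
  P0 still needs (6, 0, 1) but only (5, 0, 2) is free — short on type-C units
  P7 still needs (3, 0, 6) but only (5, 0, 2) is free — short on type-A units
Permanently blocked: P8, P0 and P7.
(3) Precisely 0 of the possible complete orderings are safe sequences.


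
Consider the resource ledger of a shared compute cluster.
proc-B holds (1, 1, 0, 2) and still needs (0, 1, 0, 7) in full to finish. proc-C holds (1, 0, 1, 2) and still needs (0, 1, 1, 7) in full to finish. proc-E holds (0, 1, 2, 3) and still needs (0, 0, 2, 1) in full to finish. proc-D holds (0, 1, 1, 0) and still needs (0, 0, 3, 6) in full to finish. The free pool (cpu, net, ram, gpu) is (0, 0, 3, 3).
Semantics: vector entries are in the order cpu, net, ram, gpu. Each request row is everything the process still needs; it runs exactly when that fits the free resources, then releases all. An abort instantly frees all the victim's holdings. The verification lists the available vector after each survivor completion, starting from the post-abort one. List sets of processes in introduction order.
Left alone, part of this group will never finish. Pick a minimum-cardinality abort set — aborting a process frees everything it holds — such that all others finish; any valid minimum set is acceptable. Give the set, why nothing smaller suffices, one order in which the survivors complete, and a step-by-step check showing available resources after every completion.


Abort proc-C.
Key observation: aborting proc-C returns (1, 0, 1, 2), and proc-B — hopeless before — runs at step 2 with the returned capacity in the pool.
Minimality: the empty abort set fails — the state is deadlocked as it stands.
Survivors finish in the order: proc-E, proc-B, proc-D. Step-by-step check (pool after the aborts first):
  pool = (1, 0, 4, 5)
  proc-E: need (0, 0, 2, 1) fits (1, 0, 4, 5); releases (0, 1, 2, 3), pool now (1, 1, 6, 8)
  proc-B: need (0, 1, 0, 7) fits (1, 1, 6, 8); releases (1, 1, 0, 2), pool now (2, 2, 6, 10)
  proc-D: need (0, 0, 3, 6) fits (2, 2, 6, 10); releases (0, 1, 1, 0), pool now (2, 3, 7, 10)


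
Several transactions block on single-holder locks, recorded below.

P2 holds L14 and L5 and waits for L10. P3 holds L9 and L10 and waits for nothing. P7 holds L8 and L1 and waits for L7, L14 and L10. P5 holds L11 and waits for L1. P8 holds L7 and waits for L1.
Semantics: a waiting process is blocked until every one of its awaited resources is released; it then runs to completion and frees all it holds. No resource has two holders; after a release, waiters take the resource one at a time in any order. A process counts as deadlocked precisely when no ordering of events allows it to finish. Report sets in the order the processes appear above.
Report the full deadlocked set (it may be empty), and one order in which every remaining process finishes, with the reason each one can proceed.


Deadlocked set: P7, P5 and P8.
Key observation: P7 -> P8 -> P7 is a circular wait — nothing in it can go first; P5 waits into the deadlock from upstream.
One completion order for the rest: P3, P2.
Verifying each step:
  run P3 (it waits on nothing); releases L9 and L10
  run P2 (all its waits — L10 — are resolved); releases L14 and L5


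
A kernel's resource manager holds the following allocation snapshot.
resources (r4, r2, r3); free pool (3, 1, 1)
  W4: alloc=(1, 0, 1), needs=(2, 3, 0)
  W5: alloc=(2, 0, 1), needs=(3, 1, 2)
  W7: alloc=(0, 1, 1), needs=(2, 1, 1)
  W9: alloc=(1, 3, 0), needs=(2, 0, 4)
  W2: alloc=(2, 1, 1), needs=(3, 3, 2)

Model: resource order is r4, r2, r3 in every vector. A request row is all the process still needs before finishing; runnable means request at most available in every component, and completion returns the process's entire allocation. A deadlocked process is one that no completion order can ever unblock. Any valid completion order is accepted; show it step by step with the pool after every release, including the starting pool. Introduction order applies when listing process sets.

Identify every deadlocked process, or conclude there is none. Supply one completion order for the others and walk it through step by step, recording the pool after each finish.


Deadlocked set: W4, W9 and W2.
Key observation: after W7, W5 the pool peaks at (5, 2, 3), and each blocked process is short somewhere: W4 on r2; W9 on r3; W2 on r2.
A valid finishing order for the others: W7, W5. Verifying each step:
  pool = (3, 1, 1)
  run W7 (needs (2, 1, 1), free (3, 1, 1)); after release of (0, 1, 1) the pool is (3, 2, 2)
  run W5 (needs (3, 1, 2), free (3, 2, 2)); after release of (2, 0, 1) the pool is (5, 2, 3)
None of the blocked processes ever fits:
  W4 still needs (2, 3, 0) but only (5, 2, 3) is free — short on r2
  W9 still needs (2, 0, 4) but only (5, 2, 3) is free — short on r3
  W2 still needs (3, 3, 2) but only (5, 2, 3) is free — short on r2


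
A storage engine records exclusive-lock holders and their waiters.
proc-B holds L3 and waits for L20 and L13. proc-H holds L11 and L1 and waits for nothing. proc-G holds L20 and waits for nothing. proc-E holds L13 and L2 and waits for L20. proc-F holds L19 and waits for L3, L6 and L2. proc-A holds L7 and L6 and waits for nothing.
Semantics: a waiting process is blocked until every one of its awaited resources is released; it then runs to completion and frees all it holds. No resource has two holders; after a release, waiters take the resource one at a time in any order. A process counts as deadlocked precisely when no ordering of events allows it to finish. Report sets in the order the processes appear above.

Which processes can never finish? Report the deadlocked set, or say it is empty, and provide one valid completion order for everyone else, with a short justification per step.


The deadlocked set is empty.
Key observation: the wait graph is acyclic; completion cascades from the unblocked processes through everyone else.
One completion order for the rest: proc-G, proc-A, proc-H, proc-E, proc-B, proc-F.
Walking it through:
  run proc-G (it waits on nothing); releases L20
  run proc-A (it waits on nothing); releases L7 and L6
  run proc-H (it waits on nothing); releases L11 and L1
  run proc-E (all its waits — L20 — are resolved); releases L13 and L2
  run proc-B (all its waits — L20 and L13 — are resolved); releases L3
  run proc-F (all its waits — L3, L6 and L2 — are resolved); releases L19


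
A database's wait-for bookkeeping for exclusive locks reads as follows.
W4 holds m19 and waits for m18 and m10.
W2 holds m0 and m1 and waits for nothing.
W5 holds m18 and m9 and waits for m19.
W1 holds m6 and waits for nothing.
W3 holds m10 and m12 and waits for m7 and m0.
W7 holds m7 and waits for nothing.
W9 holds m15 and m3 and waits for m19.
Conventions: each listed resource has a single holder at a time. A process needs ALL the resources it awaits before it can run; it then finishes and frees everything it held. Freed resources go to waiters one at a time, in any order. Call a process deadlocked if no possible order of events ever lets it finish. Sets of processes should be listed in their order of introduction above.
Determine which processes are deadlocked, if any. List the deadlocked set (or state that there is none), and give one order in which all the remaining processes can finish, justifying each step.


The deadlocked set is W4, W5 and W9.
Key observation: the knot is the closed ring of waits W4 -> W5 -> W4; W9 waits into the deadlock from upstream.
One completion order for the rest: W7, W1, W2, W3.
Verifying each step:
  run W7 (it waits on nothing); releases m7
  run W1 (it waits on nothing); releases m6
  run W2 (it waits on nothing); releases m0 and m1
  run W3 (all its waits — m7 and m0 — are resolved); releases m10 and m12


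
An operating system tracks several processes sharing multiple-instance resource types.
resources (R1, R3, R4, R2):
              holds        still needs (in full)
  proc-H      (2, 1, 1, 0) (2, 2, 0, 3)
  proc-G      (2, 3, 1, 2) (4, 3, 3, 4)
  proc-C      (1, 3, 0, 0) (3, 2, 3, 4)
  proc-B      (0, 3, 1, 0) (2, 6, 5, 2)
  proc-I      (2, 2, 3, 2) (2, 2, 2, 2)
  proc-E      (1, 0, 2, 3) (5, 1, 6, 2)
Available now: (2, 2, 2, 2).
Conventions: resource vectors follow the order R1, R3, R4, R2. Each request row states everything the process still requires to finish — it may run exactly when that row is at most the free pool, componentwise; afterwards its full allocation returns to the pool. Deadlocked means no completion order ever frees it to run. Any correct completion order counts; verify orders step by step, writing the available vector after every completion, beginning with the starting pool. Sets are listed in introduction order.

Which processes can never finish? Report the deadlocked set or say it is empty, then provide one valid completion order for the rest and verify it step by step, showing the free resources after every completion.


The deadlocked set is empty.
Key observation: proc-I fits the free pool immediately, and its release cascades until everyone finishes.
One completion order for the rest: proc-I, proc-G, proc-C, proc-E, proc-H, proc-B. Step-by-step check:
  pool = (2, 2, 2, 2)
  proc-I needs (2, 2, 2, 2) <= (2, 2, 2, 2) -> finishes; pool += (2, 2, 3, 2) = (4, 4, 5, 4)
  proc-G needs (4, 3, 3, 4) <= (4, 4, 5, 4) -> finishes; pool += (2, 3, 1, 2) = (6, 7, 6, 6)
  proc-C needs (3, 2, 3, 4) <= (6, 7, 6, 6) -> finishes; pool += (1, 3, 0, 0) = (7, 10, 6, 6)
  proc-E needs (5, 1, 6, 2) <= (7, 10, 6, 6) -> finishes; pool += (1, 0, 2, 3) = (8, 10, 8, 9)
  proc-H needs (2, 2, 0, 3) <= (8, 10, 8, 9) -> finishes; pool += (2, 1, 1, 0) = (10, 11, 9, 9)
  proc-B needs (2, 6, 5, 2) <= (10, 11, 9, 9) -> finishes; pool += (0, 3, 1, 0) = (10, 14, 10, 9)


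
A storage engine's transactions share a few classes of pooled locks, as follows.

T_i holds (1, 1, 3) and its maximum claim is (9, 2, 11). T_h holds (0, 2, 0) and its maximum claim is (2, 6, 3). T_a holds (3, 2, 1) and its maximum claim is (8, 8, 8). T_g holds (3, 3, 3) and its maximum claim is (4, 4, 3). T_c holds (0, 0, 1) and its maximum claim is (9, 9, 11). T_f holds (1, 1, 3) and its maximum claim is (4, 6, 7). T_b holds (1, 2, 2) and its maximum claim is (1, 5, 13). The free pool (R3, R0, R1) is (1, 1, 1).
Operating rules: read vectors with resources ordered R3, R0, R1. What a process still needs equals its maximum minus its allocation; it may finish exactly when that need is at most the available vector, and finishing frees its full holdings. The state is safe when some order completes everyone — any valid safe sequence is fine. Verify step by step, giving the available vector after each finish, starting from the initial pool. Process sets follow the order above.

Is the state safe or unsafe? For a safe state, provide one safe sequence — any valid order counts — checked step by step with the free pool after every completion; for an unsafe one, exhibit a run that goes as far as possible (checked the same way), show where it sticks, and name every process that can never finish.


SAFE — a valid safe sequence is T_g, T_h, T_f, T_a, T_i, T_c, T_b.
Key observation: the first exact fit in this order is T_g — it needs (1, 1, 0) with (1, 1, 1) free, meeting a requested resource to the last unit.
Verifying each step:
  pool = (1, 1, 1)
  run T_g (needs (1, 1, 0), free (1, 1, 1)); after release of (3, 3, 3) the pool is (4, 4, 4)
  run T_h (needs (2, 4, 3), free (4, 4, 4)); after release of (0, 2, 0) the pool is (4, 6, 4)
  run T_f (needs (3, 5, 4), free (4, 6, 4)); after release of (1, 1, 3) the pool is (5, 7, 7)
  run T_a (needs (5, 6, 7), free (5, 7, 7)); after release of (3, 2, 1) the pool is (8, 9, 8)
  run T_i (needs (8, 1, 8), free (8, 9, 8)); after release of (1, 1, 3) the pool is (9, 10, 11)
  run T_c (needs (9, 9, 10), free (9, 10, 11)); after release of (0, 0, 1) the pool is (9, 10, 12)
  run T_b (needs (0, 3, 11), free (9, 10, 12)); after release of (1, 2, 2) the pool is (10, 12, 14)


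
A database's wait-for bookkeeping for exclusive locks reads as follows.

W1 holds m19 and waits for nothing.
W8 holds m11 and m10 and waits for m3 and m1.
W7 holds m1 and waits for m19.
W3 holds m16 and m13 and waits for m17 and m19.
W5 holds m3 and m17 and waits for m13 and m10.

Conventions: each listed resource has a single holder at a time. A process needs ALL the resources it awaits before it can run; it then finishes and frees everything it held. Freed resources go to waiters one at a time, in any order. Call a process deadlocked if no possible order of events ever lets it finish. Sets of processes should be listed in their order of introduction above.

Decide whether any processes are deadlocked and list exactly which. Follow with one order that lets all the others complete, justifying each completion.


The deadlocked set is W8, W3 and W5.
Key observation: the loop W8 -> W5 -> W8 blocks itself forever; W3 is caught in further circular waits.
The rest can finish in the order W1, W7.
Step-by-step check:
  W1 waits on nothing -> runs at once and releases m19
  run W7 (all its waits — m19 — are resolved); releases m1


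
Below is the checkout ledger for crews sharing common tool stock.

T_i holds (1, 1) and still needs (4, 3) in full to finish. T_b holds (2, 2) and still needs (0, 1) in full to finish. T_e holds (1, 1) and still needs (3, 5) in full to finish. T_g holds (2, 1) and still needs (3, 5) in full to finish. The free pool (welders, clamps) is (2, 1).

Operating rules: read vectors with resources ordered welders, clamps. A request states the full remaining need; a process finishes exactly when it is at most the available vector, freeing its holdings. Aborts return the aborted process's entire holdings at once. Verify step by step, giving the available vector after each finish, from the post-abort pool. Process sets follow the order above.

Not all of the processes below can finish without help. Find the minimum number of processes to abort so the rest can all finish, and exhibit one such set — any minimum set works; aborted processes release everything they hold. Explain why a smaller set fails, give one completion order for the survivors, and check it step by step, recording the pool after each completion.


The answer: abort T_e.
Key observation: T_g had no path to completion before; after the abort of T_e ((1, 1) returned), step 3 is where it fits.
Minimality: the empty abort set fails — the state is deadlocked as it stands.
The survivors complete as T_b, T_i, T_g. Check, step by step (starting from the post-abort pool):
  pool = (3, 2)
  T_b needs (0, 1) <= (3, 2) -> finishes; pool += (2, 2) = (5, 4)
  T_i needs (4, 3) <= (5, 4) -> finishes; pool += (1, 1) = (6, 5)
  T_g needs (3, 5) <= (6, 5) -> finishes; pool += (2, 1) = (8, 6)


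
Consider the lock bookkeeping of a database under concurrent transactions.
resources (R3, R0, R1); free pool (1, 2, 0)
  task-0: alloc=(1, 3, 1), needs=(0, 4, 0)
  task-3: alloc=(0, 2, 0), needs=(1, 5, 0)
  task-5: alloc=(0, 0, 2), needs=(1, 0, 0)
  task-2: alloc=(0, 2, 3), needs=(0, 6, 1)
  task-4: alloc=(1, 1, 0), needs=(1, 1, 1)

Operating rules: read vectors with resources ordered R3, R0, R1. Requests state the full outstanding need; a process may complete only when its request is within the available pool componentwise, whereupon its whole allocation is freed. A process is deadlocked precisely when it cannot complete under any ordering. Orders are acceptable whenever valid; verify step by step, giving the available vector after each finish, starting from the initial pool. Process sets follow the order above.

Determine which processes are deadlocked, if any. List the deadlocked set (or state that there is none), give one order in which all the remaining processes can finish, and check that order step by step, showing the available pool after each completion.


Deadlocked: task-0, task-3 and task-2.
Key observation: even finishing task-5, task-4 leaves just (2, 3, 2) free — too little R0 for any of the remaining processes.
The rest can finish in the order task-5, task-4. Check, step by step:
  pool = (1, 2, 0)
  task-5: need (1, 0, 0) fits (1, 2, 0); releases (0, 0, 2), pool now (1, 2, 2)
  task-4: need (1, 1, 1) fits (1, 2, 2); releases (1, 1, 0), pool now (2, 3, 2)
None of the blocked processes ever fits:
  task-0 still needs (0, 4, 0) but only (2, 3, 2) is free — short on R0
  task-3 still needs (1, 5, 0) but only (2, 3, 2) is free — short on R0
  task-2 still needs (0, 6, 1) but only (2, 3, 2) is free — short on R0


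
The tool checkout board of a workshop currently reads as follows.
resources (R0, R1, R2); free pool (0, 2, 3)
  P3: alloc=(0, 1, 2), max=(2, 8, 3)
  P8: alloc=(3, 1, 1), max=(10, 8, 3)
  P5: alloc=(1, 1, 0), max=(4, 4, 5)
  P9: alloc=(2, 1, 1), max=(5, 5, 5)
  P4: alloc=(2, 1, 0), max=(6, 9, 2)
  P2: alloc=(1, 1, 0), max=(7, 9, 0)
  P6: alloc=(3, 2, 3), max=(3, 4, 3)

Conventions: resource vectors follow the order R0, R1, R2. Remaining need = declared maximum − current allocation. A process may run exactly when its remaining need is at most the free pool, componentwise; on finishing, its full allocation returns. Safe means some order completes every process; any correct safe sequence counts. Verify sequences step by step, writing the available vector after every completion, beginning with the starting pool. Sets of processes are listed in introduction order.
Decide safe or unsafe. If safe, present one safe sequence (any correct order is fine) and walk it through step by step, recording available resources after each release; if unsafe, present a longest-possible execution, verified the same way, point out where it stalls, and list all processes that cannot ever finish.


UNSAFE.
Key observation: after P6, P5, P9 complete, (6, 6, 7) is the best the pool ever gets, yet each leftover process wants more R1.
Going as far as possible: P6, P5, P9; after that, nothing fits. Verifying each step:
  pool = (0, 2, 3)
  P6 needs (0, 2, 0) <= (0, 2, 3) -> finishes; pool += (3, 2, 3) = (3, 4, 6)
  P5 needs (3, 3, 5) <= (3, 4, 6) -> finishes; pool += (1, 1, 0) = (4, 5, 6)
  P9 needs (3, 4, 4) <= (4, 5, 6) -> finishes; pool += (2, 1, 1) = (6, 6, 7)
  P3 cannot run: need (2, 7, 1) vs free (6, 6, 7) (insufficient R1)
  P8 cannot run: need (7, 7, 2) vs free (6, 6, 7) (insufficient R0 and R1)
  P4 cannot run: need (4, 8, 2) vs free (6, 6, 7) (insufficient R1)
  P2 cannot run: need (6, 8, 0) vs free (6, 6, 7) (insufficient R1)
Never able to finish: P3, P8, P4 and P2.


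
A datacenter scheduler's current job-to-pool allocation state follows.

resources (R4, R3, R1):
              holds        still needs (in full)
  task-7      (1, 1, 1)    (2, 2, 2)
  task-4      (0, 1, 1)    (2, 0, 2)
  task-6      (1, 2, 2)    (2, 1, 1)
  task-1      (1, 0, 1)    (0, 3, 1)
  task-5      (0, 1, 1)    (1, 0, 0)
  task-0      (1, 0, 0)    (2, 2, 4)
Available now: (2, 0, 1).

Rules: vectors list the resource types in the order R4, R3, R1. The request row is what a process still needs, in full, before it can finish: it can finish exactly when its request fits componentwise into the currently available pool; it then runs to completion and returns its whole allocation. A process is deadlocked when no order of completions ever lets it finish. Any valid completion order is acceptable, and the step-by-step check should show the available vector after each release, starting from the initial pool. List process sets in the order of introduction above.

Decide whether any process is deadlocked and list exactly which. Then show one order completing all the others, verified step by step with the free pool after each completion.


The deadlocked set is empty.
Key observation: no deadlock: task-5 fits now, and the freed resources carry the rest through.
A valid finishing order for the others: task-5, task-6, task-0, task-4, task-7, task-1. Check, step by step:
  pool = (2, 0, 1)
  run task-5 (needs (1, 0, 0), free (2, 0, 1)); after release of (0, 1, 1) the pool is (2, 1, 2)
  run task-6 (needs (2, 1, 1), free (2, 1, 2)); after release of (1, 2, 2) the pool is (3, 3, 4)
  run task-0 (needs (2, 2, 4), free (3, 3, 4)); after release of (1, 0, 0) the pool is (4, 3, 4)
  run task-4 (needs (2, 0, 2), free (4, 3, 4)); after release of (0, 1, 1) the pool is (4, 4, 5)
  run task-7 (needs (2, 2, 2), free (4, 4, 5)); after release of (1, 1, 1) the pool is (5, 5, 6)
  run task-1 (needs (0, 3, 1), free (5, 5, 6)); after release of (1, 0, 1) the pool is (6, 5, 7)


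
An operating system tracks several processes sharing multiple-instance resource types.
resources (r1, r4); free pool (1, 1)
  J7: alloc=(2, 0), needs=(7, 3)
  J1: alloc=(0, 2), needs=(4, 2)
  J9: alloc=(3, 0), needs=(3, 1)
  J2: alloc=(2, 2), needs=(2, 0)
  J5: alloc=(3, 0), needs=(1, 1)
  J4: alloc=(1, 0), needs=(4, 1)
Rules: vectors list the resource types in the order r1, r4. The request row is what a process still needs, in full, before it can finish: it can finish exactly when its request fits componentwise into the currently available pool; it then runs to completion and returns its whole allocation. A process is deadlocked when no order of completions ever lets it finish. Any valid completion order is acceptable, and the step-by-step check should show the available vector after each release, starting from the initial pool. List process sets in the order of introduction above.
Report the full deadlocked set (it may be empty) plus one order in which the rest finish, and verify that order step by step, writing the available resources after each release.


No process is deadlocked.
Key observation: J5 can run right away; the returned allocation unlocks the remaining processes in turn.
The rest can finish in the order J5, J2, J4, J9, J1, J7. Verifying each step:
  pool = (1, 1)
  run J5 (needs (1, 1), free (1, 1)); after release of (3, 0) the pool is (4, 1)
  run J2 (needs (2, 0), free (4, 1)); after release of (2, 2) the pool is (6, 3)
  run J4 (needs (4, 1), free (6, 3)); after release of (1, 0) the pool is (7, 3)
  run J9 (needs (3, 1), free (7, 3)); after release of (3, 0) the pool is (10, 3)
  run J1 (needs (4, 2), free (10, 3)); after release of (0, 2) the pool is (10, 5)
  run J7 (needs (7, 3), free (10, 5)); after release of (2, 0) the pool is (12, 5)
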